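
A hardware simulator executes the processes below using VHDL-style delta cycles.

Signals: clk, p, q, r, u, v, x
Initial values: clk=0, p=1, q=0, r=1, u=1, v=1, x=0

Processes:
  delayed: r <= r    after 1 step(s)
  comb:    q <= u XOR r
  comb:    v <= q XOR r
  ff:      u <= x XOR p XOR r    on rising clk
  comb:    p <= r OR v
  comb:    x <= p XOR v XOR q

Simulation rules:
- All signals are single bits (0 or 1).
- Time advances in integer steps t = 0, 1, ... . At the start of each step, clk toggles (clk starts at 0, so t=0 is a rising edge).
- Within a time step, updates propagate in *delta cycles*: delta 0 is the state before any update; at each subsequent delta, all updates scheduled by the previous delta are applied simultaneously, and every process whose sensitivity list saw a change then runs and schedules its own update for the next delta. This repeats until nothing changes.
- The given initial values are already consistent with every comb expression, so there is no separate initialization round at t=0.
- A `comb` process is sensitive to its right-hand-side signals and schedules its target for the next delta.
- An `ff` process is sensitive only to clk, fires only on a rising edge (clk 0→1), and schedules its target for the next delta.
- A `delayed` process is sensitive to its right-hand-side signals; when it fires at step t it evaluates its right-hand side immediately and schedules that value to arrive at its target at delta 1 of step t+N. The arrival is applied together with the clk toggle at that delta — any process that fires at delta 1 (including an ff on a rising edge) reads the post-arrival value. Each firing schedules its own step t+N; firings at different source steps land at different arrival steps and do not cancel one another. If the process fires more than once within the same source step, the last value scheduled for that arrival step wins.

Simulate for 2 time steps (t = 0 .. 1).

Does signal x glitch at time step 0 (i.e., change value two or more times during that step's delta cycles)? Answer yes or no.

yes

t=0 Δ0: p=1 clk=0 x=0 q=0 r=1 v=1 u=1
  Δ1: clk:0→1
  Δ2: u:1→0
  Δ3: q:0→1
  Δ4: x:0→1, v:1→0
  Δ5: x:1→0
  (5Δ to stable)
t=1 Δ0: p=1 clk=1 x=0 q=1 r=1 v=0 u=0
  Δ1: clk:1→0
  (1Δ to stable)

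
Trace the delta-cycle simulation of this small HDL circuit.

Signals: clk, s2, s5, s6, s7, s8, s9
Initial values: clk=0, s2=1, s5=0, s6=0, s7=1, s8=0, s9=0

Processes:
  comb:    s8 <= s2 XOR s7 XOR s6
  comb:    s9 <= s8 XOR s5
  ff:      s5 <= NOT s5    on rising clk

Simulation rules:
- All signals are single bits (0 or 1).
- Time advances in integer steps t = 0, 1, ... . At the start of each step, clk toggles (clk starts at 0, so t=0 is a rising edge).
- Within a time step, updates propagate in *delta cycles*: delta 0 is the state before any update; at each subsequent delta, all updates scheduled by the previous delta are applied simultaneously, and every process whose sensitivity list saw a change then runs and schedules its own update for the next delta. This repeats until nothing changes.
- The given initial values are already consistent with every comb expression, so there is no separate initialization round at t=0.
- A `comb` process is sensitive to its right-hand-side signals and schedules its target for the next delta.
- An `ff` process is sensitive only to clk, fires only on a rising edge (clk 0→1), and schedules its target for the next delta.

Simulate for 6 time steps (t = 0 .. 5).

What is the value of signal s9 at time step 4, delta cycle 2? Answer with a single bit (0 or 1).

0

[bits: s5,s8,s2,s9,clk,s7,s6]
t=0: Δ0=0010010 Δ1=0010110 Δ2=1010110 Δ3=1011110 | 3Δ
t=1: Δ0=1011110 Δ1=1011010 | 1Δ
t=2: Δ0=1011010 Δ1=1011110 Δ2=0011110 Δ3=0010110 | 3Δ
t=3: Δ0=0010110 Δ1=0010010 | 1Δ
t=4: Δ0=0010010 Δ1=0010110 Δ2=1010110 Δ3=1011110 | 3Δ
t=5: Δ0=1011110 Δ1=1011010 | 1Δ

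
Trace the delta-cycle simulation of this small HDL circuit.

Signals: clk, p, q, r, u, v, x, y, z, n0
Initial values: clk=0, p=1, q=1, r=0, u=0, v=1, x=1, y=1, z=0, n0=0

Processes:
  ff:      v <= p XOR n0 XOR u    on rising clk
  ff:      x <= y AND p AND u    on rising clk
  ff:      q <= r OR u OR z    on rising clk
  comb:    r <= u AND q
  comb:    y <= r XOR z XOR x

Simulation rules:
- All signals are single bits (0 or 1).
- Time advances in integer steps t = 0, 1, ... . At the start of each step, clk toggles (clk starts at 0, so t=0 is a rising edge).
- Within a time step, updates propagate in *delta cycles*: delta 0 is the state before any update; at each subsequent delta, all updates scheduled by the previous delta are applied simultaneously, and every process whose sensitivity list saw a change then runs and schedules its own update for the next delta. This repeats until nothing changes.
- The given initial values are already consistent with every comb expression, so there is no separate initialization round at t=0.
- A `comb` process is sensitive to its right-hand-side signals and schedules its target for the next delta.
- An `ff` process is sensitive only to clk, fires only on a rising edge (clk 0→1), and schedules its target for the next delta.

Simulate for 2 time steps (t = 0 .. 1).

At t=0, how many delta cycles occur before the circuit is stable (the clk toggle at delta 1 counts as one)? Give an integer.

[bits: v,r,clk,p,x,u,y,z,n0,q]
t=0: Δ0=1001101001 Δ1=1011101001 Δ2=1011001000 Δ3=1011000000 | 3Δ
t=1: Δ0=1011000000 Δ1=1001000000 | 1Δ

3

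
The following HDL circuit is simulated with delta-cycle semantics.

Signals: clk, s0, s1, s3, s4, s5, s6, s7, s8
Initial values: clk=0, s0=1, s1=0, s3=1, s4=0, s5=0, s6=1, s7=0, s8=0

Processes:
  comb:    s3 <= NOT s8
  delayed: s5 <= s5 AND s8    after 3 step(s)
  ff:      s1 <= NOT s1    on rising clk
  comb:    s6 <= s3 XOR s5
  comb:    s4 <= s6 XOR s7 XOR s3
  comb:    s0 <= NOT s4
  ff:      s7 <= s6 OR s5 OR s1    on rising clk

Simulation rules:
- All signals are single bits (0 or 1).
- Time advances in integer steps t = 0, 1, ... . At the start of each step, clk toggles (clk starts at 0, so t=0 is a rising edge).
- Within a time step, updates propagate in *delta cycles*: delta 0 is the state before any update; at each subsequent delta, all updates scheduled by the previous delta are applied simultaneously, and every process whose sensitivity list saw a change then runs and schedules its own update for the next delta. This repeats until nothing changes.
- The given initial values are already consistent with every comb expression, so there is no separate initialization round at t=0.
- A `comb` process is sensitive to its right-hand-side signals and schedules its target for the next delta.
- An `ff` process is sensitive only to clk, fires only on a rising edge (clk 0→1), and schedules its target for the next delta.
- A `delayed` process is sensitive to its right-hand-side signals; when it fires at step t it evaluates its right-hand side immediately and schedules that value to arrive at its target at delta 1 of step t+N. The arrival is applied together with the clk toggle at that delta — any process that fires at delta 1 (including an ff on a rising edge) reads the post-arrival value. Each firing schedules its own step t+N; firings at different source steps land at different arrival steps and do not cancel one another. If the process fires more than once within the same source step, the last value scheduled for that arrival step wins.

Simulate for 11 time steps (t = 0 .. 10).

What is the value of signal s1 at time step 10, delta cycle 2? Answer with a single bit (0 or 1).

[bits: s8,s3,s7,s5,s1,clk,s4,s0,s6]
t=0: Δ0=010000011 Δ1=010001011 Δ2=011011011 Δ3=011011111 Δ4=011011101 | 4Δ
t=1: Δ0=011011101 Δ1=011010101 | 1Δ
t=2: Δ0=011010101 Δ1=011011101 Δ2=011001101 | 2Δ
t=3: Δ0=011001101 Δ1=011000101 | 1Δ
t=4: Δ0=011000101 Δ1=011001101 Δ2=011011101 | 2Δ
t=5: Δ0=011011101 Δ1=011010101 | 1Δ
t=6: Δ0=011010101 Δ1=011011101 Δ2=011001101 | 2Δ
t=7: Δ0=011001101 Δ1=011000101 | 1Δ
t=8: Δ0=011000101 Δ1=011001101 Δ2=011011101 | 2Δ
t=9: Δ0=011011101 Δ1=011010101 | 1Δ
t=10: Δ0=011010101 Δ1=011011101 Δ2=011001101 | 2Δ

0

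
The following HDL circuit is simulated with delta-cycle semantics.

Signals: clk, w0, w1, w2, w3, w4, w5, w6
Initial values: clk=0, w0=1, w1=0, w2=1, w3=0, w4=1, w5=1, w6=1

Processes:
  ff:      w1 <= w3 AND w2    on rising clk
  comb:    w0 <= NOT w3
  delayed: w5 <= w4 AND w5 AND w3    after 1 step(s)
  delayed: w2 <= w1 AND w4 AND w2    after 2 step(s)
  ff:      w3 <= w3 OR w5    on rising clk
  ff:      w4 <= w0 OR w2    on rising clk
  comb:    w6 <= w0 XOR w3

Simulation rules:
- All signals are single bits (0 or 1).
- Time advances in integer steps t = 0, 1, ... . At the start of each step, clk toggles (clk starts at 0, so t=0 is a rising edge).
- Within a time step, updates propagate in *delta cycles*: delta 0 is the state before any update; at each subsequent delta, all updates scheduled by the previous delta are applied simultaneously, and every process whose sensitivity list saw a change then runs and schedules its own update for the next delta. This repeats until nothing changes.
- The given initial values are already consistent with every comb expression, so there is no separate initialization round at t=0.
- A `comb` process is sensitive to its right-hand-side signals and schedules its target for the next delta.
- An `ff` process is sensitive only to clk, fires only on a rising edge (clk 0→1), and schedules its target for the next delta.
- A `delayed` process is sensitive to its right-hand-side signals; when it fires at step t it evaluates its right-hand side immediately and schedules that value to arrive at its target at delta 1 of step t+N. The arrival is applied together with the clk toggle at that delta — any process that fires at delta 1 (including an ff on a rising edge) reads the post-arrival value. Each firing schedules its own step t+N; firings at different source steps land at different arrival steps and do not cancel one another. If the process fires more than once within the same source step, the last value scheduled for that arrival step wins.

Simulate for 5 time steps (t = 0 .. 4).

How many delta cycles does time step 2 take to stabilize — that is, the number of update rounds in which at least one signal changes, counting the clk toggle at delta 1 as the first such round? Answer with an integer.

2

[bits: w1,clk,w0,w5,w6,w3,w4,w2]
t=0: Δ0=00111011 Δ1=01111011 Δ2=01111111 Δ3=01010111 Δ4=01011111 | 4Δ
t=1: Δ0=01011111 Δ1=00011111 | 1Δ
t=2: Δ0=00011111 Δ1=01011111 Δ2=11011111 | 2Δ
t=3: Δ0=11011111 Δ1=10011111 | 1Δ
t=4: Δ0=10011111 Δ1=11011111 | 1Δ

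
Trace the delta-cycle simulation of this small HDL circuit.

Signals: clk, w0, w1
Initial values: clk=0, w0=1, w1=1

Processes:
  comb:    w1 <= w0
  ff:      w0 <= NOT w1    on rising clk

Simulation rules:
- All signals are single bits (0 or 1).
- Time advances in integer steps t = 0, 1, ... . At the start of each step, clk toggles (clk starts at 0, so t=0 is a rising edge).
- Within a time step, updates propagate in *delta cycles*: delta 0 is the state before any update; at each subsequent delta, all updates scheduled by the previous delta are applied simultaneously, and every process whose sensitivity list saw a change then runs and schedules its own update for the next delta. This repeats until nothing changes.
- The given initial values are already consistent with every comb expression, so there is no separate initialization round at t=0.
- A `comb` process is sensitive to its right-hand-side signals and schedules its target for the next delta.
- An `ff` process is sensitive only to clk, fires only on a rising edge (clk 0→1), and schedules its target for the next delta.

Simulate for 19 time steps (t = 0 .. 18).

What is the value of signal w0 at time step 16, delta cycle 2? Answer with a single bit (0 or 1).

t=0 Δ0: clk=0 w1=1 w0=1
  Δ1: clk:0→1
  Δ2: w0:1→0
  Δ3: w1:1→0
  (3Δ to stable)
t=1 Δ0: clk=1 w1=0 w0=0
  Δ1: clk:1→0
  (1Δ to stable)
t=2 Δ0: clk=0 w1=0 w0=0
  Δ1: clk:0→1
  Δ2: w0:0→1
  Δ3: w1:0→1
  (3Δ to stable)
t=3 Δ0: clk=1 w1=1 w0=1
  Δ1: clk:1→0
  (1Δ to stable)
t=4 Δ0: clk=0 w1=1 w0=1
  Δ1: clk:0→1
  Δ2: w0:1→0
  Δ3: w1:1→0
  (3Δ to stable)
t=5 Δ0: clk=1 w1=0 w0=0
  Δ1: clk:1→0
  (1Δ to stable)
t=6 Δ0: clk=0 w1=0 w0=0
  Δ1: clk:0→1
  Δ2: w0:0→1
  Δ3: w1:0→1
  (3Δ to stable)
t=7 Δ0: clk=1 w1=1 w0=1
  Δ1: clk:1→0
  (1Δ to stable)
t=8 Δ0: clk=0 w1=1 w0=1
  Δ1: clk:0→1
  Δ2: w0:1→0
  Δ3: w1:1→0
  (3Δ to stable)
t=9 Δ0: clk=1 w1=0 w0=0
  Δ1: clk:1→0
  (1Δ to stable)
t=10 Δ0: clk=0 w1=0 w0=0
  Δ1: clk:0→1
  Δ2: w0:0→1
  Δ3: w1:0→1
  (3Δ to stable)
t=11 Δ0: clk=1 w1=1 w0=1
  Δ1: clk:1→0
  (1Δ to stable)
t=12 Δ0: clk=0 w1=1 w0=1
  Δ1: clk:0→1
  Δ2: w0:1→0
  Δ3: w1:1→0
  (3Δ to stable)
t=13 Δ0: clk=1 w1=0 w0=0
  Δ1: clk:1→0
  (1Δ to stable)
t=14 Δ0: clk=0 w1=0 w0=0
  Δ1: clk:0→1
  Δ2: w0:0→1
  Δ3: w1:0→1
  (3Δ to stable)
t=15 Δ0: clk=1 w1=1 w0=1
  Δ1: clk:1→0
  (1Δ to stable)
t=16 Δ0: clk=0 w1=1 w0=1
  Δ1: clk:0→1
  Δ2: w0:1→0
  Δ3: w1:1→0
  (3Δ to stable)
t=17 Δ0: clk=1 w1=0 w0=0
  Δ1: clk:1→0
  (1Δ to stable)
t=18 Δ0: clk=0 w1=0 w0=0
  Δ1: clk:0→1
  Δ2: w0:0→1
  Δ3: w1:0→1
  (3Δ to stable)

0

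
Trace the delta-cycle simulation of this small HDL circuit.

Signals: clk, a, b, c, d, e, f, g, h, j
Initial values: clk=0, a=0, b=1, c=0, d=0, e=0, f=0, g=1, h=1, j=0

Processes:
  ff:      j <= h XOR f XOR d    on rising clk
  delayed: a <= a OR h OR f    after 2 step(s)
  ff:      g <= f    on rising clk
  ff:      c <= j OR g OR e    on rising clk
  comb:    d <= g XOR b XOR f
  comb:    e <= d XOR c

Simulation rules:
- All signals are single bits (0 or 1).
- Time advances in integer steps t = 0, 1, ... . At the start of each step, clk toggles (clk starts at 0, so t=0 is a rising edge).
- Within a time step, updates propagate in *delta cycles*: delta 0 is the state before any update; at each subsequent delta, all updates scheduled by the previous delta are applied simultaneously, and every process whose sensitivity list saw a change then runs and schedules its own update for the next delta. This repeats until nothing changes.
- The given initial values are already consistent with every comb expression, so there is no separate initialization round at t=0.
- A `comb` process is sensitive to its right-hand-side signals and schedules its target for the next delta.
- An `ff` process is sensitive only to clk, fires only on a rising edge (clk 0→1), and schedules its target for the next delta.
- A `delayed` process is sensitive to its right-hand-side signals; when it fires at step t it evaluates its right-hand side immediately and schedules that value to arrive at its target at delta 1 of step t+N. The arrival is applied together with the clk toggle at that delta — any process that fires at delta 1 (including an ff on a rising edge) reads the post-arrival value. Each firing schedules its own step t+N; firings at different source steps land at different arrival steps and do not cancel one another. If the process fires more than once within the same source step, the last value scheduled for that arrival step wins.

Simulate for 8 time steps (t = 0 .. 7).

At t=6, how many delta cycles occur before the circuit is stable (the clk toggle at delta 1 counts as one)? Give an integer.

[bits: d,e,g,b,h,clk,c,j,f,a]
t=0: Δ0=0011100000 Δ1=0011110000 Δ2=0001111100 Δ3=1101111100 Δ4=1001111100 | 4Δ
t=1: Δ0=1001111100 Δ1=1001101100 | 1Δ
t=2: Δ0=1001101100 Δ1=1001111100 Δ2=1001111000 | 2Δ
t=3: Δ0=1001111000 Δ1=1001101000 | 1Δ
t=4: Δ0=1001101000 Δ1=1001111000 Δ2=1001110000 Δ3=1101110000 | 3Δ
t=5: Δ0=1101110000 Δ1=1101100000 | 1Δ
t=6: Δ0=1101100000 Δ1=1101110000 Δ2=1101111000 Δ3=1001111000 | 3Δ
t=7: Δ0=1001111000 Δ1=1001101000 | 1Δ

3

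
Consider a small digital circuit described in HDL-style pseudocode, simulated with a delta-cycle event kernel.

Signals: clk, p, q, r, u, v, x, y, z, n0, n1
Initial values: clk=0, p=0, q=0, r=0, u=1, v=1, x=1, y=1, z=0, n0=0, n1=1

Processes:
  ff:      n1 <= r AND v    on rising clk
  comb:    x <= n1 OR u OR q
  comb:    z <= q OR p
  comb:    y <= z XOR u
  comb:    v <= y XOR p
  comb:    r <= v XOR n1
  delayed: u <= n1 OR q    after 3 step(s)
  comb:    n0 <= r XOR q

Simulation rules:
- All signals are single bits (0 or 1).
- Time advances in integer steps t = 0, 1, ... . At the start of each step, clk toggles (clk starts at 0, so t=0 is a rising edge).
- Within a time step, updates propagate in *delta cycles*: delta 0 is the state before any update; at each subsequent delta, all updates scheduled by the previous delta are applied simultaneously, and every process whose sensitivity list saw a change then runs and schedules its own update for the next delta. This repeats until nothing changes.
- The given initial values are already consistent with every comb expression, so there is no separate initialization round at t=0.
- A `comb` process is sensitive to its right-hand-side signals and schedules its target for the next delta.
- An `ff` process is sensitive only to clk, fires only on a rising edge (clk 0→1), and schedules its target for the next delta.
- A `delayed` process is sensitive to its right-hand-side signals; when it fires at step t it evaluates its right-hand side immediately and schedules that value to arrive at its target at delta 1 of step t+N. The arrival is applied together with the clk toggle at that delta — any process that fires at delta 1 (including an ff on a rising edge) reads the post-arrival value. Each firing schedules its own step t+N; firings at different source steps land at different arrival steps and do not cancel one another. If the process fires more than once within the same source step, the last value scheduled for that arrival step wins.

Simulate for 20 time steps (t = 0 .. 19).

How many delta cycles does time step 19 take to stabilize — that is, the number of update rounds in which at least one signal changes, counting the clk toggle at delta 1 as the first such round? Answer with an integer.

[bits: clk,n0,x,u,p,z,n1,r,y,q,v]
t=0: Δ0=00110010101 Δ1=10110010101 Δ2=10110000101 Δ3=10110001101 Δ4=11110001101 | 4Δ
t=1: Δ0=11110001101 Δ1=01110001101 | 1Δ
t=2: Δ0=01110001101 Δ1=11110001101 Δ2=11110011101 Δ3=11110010101 Δ4=10110010101 | 4Δ
t=3: Δ0=10110010101 Δ1=00100010101 Δ2=00100010001 Δ3=00100010000 Δ4=00100011000 Δ5=01100011000 | 5Δ
t=4: Δ0=01100011000 Δ1=11100011000 Δ2=11100001000 Δ3=11000000000 Δ4=10000000000 | 4Δ
t=5: Δ0=10000000000 Δ1=00010000000 Δ2=00110000100 Δ3=00110000101 Δ4=00110001101 Δ5=01110001101 | 5Δ
t=6: Δ0=01110001101 Δ1=11110001101 Δ2=11110011101 Δ3=11110010101 Δ4=10110010101 | 4Δ
t=7: Δ0=10110010101 Δ1=00100010101 Δ2=00100010001 Δ3=00100010000 Δ4=00100011000 Δ5=01100011000 | 5Δ
t=8: Δ0=01100011000 Δ1=11100011000 Δ2=11100001000 Δ3=11000000000 Δ4=10000000000 | 4Δ
t=9: Δ0=10000000000 Δ1=00010000000 Δ2=00110000100 Δ3=00110000101 Δ4=00110001101 Δ5=01110001101 | 5Δ
t=10: Δ0=01110001101 Δ1=11110001101 Δ2=11110011101 Δ3=11110010101 Δ4=10110010101 | 4Δ
t=11: Δ0=10110010101 Δ1=00100010101 Δ2=00100010001 Δ3=00100010000 Δ4=00100011000 Δ5=01100011000 | 5Δ
t=12: Δ0=01100011000 Δ1=11100011000 Δ2=11100001000 Δ3=11000000000 Δ4=10000000000 | 4Δ
t=13: Δ0=10000000000 Δ1=00010000000 Δ2=00110000100 Δ3=00110000101 Δ4=00110001101 Δ5=01110001101 | 5Δ
t=14: Δ0=01110001101 Δ1=11110001101 Δ2=11110011101 Δ3=11110010101 Δ4=10110010101 | 4Δ
t=15: Δ0=10110010101 Δ1=00100010101 Δ2=00100010001 Δ3=00100010000 Δ4=00100011000 Δ5=01100011000 | 5Δ
t=16: Δ0=01100011000 Δ1=11100011000 Δ2=11100001000 Δ3=11000000000 Δ4=10000000000 | 4Δ
t=17: Δ0=10000000000 Δ1=00010000000 Δ2=00110000100 Δ3=00110000101 Δ4=00110001101 Δ5=01110001101 | 5Δ
t=18: Δ0=01110001101 Δ1=11110001101 Δ2=11110011101 Δ3=11110010101 Δ4=10110010101 | 4Δ
t=19: Δ0=10110010101 Δ1=00100010101 Δ2=00100010001 Δ3=00100010000 Δ4=00100011000 Δ5=01100011000 | 5Δ

5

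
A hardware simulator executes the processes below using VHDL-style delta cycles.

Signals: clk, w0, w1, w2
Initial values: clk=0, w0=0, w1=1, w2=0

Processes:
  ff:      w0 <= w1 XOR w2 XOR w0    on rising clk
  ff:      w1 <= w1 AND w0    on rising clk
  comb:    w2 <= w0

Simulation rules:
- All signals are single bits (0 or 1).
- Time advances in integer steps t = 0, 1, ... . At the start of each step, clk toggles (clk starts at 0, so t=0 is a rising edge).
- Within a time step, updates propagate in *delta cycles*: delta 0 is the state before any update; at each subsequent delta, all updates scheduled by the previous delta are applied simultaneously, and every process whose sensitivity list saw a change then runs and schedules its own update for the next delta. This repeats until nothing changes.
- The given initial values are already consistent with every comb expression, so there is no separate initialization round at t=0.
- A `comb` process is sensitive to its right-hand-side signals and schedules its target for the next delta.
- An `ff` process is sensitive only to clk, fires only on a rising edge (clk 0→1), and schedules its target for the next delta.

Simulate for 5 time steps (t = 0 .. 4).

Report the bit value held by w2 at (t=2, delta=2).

[bits: w0,w2,clk,w1]
t=0: Δ0=0001 Δ1=0011 Δ2=1010 Δ3=1110 | 3Δ
t=1: Δ0=1110 Δ1=1100 | 1Δ
t=2: Δ0=1100 Δ1=1110 Δ2=0110 Δ3=0010 | 3Δ
t=3: Δ0=0010 Δ1=0000 | 1Δ
t=4: Δ0=0000 Δ1=0010 | 1Δ

1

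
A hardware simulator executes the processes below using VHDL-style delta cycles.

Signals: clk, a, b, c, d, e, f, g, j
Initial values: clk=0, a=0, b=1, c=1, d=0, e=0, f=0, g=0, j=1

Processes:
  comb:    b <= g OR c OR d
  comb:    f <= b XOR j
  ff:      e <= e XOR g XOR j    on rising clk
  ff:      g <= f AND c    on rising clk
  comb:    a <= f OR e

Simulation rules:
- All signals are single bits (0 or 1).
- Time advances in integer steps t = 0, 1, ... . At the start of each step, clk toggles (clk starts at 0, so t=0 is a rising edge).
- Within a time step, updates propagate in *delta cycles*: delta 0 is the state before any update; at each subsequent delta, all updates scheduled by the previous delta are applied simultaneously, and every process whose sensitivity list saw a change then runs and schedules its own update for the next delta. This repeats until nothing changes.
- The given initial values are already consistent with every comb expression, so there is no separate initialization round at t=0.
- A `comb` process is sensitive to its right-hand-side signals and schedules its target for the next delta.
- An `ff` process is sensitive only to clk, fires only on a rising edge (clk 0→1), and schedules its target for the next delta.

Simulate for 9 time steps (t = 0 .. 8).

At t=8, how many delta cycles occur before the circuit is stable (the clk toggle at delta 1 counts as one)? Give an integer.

3

t=0 Δ0: b=1 f=0 e=0 d=0 clk=0 g=0 c=1 a=0 j=1
  Δ1: clk:0→1
  Δ2: e:0→1
  Δ3: a:0→1
  (3Δ to stable)
t=1 Δ0: b=1 f=0 e=1 d=0 clk=1 g=0 c=1 a=1 j=1
  Δ1: clk:1→0
  (1Δ to stable)
t=2 Δ0: b=1 f=0 e=1 d=0 clk=0 g=0 c=1 a=1 j=1
  Δ1: clk:0→1
  Δ2: e:1→0
  Δ3: a:1→0
  (3Δ to stable)
t=3 Δ0: b=1 f=0 e=0 d=0 clk=1 g=0 c=1 a=0 j=1
  Δ1: clk:1→0
  (1Δ to stable)
t=4 Δ0: b=1 f=0 e=0 d=0 clk=0 g=0 c=1 a=0 j=1
  Δ1: clk:0→1
  Δ2: e:0→1
  Δ3: a:0→1
  (3Δ to stable)
t=5 Δ0: b=1 f=0 e=1 d=0 clk=1 g=0 c=1 a=1 j=1
  Δ1: clk:1→0
  (1Δ to stable)
t=6 Δ0: b=1 f=0 e=1 d=0 clk=0 g=0 c=1 a=1 j=1
  Δ1: clk:0→1
  Δ2: e:1→0
  Δ3: a:1→0
  (3Δ to stable)
t=7 Δ0: b=1 f=0 e=0 d=0 clk=1 g=0 c=1 a=0 j=1
  Δ1: clk:1→0
  (1Δ to stable)
t=8 Δ0: b=1 f=0 e=0 d=0 clk=0 g=0 c=1 a=0 j=1
  Δ1: clk:0→1
  Δ2: e:0→1
  Δ3: a:0→1
  (3Δ to stable)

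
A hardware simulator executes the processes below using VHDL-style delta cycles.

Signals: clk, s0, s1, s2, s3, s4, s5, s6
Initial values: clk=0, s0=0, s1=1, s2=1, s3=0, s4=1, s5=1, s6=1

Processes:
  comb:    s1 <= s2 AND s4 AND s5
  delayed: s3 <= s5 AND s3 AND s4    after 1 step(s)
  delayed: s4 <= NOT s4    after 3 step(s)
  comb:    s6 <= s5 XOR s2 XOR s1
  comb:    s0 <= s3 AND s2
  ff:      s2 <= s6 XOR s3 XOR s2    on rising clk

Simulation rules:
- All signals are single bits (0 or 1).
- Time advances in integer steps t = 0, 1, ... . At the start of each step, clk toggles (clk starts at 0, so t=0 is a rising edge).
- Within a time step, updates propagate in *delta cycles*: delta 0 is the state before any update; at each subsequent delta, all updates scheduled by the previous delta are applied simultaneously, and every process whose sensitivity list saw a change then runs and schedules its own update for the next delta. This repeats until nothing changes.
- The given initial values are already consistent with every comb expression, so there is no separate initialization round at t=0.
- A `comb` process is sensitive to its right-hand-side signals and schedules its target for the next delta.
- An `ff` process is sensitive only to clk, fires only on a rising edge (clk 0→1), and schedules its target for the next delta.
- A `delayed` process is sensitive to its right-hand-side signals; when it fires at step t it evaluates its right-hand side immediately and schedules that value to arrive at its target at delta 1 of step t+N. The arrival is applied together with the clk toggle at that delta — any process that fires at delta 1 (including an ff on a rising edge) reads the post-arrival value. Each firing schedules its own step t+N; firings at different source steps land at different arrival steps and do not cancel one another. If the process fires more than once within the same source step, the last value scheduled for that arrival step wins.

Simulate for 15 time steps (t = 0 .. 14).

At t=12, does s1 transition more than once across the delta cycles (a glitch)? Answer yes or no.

[bits: s5,s3,s0,s2,s6,clk,s4,s1]
t=0: Δ0=10011011 Δ1=10011111 Δ2=10001111 Δ3=10000110 Δ4=10001110 | 4Δ
t=1: Δ0=10001110 Δ1=10001010 | 1Δ
t=2: Δ0=10001010 Δ1=10001110 Δ2=10011110 Δ3=10010111 Δ4=10011111 | 4Δ
t=3: Δ0=10011111 Δ1=10011011 | 1Δ
t=4: Δ0=10011011 Δ1=10011111 Δ2=10001111 Δ3=10000110 Δ4=10001110 | 4Δ
t=5: Δ0=10001110 Δ1=10001010 | 1Δ
t=6: Δ0=10001010 Δ1=10001110 Δ2=10011110 Δ3=10010111 Δ4=10011111 | 4Δ
t=7: Δ0=10011111 Δ1=10011011 | 1Δ
t=8: Δ0=10011011 Δ1=10011111 Δ2=10001111 Δ3=10000110 Δ4=10001110 | 4Δ
t=9: Δ0=10001110 Δ1=10001010 | 1Δ
t=10: Δ0=10001010 Δ1=10001110 Δ2=10011110 Δ3=10010111 Δ4=10011111 | 4Δ
t=11: Δ0=10011111 Δ1=10011011 | 1Δ
t=12: Δ0=10011011 Δ1=10011111 Δ2=10001111 Δ3=10000110 Δ4=10001110 | 4Δ
t=13: Δ0=10001110 Δ1=10001010 | 1Δ
t=14: Δ0=10001010 Δ1=10001110 Δ2=10011110 Δ3=10010111 Δ4=10011111 | 4Δ

no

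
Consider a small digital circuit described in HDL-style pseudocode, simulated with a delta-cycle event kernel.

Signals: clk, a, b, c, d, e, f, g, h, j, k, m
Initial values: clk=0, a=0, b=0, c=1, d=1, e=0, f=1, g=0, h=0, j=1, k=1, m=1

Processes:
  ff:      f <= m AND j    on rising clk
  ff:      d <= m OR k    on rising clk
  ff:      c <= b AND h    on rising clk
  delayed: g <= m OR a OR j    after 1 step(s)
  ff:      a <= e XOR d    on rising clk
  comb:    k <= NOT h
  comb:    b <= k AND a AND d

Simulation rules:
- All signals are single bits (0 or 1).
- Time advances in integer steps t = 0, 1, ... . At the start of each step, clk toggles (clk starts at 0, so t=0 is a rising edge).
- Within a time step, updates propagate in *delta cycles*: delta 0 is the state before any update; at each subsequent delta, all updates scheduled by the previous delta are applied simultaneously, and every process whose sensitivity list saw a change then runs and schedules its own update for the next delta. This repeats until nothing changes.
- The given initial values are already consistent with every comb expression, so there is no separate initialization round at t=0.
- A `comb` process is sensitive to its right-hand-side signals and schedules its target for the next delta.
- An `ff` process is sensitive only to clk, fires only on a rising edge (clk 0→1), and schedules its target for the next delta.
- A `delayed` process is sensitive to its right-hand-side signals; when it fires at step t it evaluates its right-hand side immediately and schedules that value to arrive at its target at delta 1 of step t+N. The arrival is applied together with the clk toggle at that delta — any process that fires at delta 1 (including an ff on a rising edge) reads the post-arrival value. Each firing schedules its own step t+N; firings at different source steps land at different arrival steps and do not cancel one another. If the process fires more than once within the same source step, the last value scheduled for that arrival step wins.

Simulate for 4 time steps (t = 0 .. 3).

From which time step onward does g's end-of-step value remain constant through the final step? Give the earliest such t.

1

t0.Δ0 f=1 k=1 j=1 b=0 h=0 a=0 clk=0 m=1 c=1 e=0 g=0 d=1
t0.Δ1 f=1 k=1 j=1 b=0 h=0 a=0 clk=1 m=1 c=1 e=0 g=0 d=1
t0.Δ2 f=1 k=1 j=1 b=0 h=0 a=1 clk=1 m=1 c=0 e=0 g=0 d=1
t0.Δ3 f=1 k=1 j=1 b=1 h=0 a=1 clk=1 m=1 c=0 e=0 g=0 d=1
t1.Δ0 f=1 k=1 j=1 b=1 h=0 a=1 clk=1 m=1 c=0 e=0 g=0 d=1
t1.Δ1 f=1 k=1 j=1 b=1 h=0 a=1 clk=0 m=1 c=0 e=0 g=1 d=1
t2.Δ0 f=1 k=1 j=1 b=1 h=0 a=1 clk=0 m=1 c=0 e=0 g=1 d=1
t2.Δ1 f=1 k=1 j=1 b=1 h=0 a=1 clk=1 m=1 c=0 e=0 g=1 d=1
t3.Δ0 f=1 k=1 j=1 b=1 h=0 a=1 clk=1 m=1 c=0 e=0 g=1 d=1
t3.Δ1 f=1 k=1 j=1 b=1 h=0 a=1 clk=0 m=1 c=0 e=0 g=1 d=1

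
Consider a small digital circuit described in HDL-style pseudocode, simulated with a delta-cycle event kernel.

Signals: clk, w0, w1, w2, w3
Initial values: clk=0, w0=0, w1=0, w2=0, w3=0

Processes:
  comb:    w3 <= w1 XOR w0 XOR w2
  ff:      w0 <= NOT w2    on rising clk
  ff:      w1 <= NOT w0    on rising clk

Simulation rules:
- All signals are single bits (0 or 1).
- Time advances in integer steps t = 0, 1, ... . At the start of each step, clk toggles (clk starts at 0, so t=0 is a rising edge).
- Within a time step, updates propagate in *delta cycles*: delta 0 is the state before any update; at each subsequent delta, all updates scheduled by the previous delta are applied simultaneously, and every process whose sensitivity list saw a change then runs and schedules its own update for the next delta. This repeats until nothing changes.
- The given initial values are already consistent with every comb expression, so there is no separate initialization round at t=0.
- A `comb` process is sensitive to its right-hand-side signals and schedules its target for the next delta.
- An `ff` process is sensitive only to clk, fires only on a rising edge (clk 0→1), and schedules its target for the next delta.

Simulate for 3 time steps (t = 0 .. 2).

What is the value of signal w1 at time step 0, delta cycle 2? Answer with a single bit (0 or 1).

t=0 Δ0: w1=0 w0=0 w3=0 w2=0 clk=0
  Δ1: clk:0→1
  Δ2: w1:0→1, w0:0→1
  (2Δ to stable)
t=1 Δ0: w1=1 w0=1 w3=0 w2=0 clk=1
  Δ1: clk:1→0
  (1Δ to stable)
t=2 Δ0: w1=1 w0=1 w3=0 w2=0 clk=0
  Δ1: clk:0→1
  Δ2: w1:1→0
  Δ3: w3:0→1
  (3Δ to stable)

1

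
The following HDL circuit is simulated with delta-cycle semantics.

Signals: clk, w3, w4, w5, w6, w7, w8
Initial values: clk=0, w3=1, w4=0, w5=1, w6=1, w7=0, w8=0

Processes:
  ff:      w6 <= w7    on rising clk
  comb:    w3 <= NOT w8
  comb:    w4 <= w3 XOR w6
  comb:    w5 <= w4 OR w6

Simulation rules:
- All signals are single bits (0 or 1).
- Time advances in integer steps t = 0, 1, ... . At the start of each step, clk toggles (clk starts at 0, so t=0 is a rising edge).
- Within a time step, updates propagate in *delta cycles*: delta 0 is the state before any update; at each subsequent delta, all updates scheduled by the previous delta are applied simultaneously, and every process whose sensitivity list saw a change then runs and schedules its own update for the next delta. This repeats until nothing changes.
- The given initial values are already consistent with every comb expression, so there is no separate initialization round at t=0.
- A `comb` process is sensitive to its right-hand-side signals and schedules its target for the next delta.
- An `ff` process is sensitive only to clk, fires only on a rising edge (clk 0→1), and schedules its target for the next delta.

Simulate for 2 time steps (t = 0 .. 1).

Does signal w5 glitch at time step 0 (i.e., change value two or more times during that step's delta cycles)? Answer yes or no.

t=0 Δ0: w5=1 w4=0 w8=0 clk=0 w7=0 w3=1 w6=1
  Δ1: clk:0→1
  Δ2: w6:1→0
  Δ3: w5:1→0, w4:0→1
  Δ4: w5:0→1
  (4Δ to stable)
t=1 Δ0: w5=1 w4=1 w8=0 clk=1 w7=0 w3=1 w6=0
  Δ1: clk:1→0
  (1Δ to stable)

yes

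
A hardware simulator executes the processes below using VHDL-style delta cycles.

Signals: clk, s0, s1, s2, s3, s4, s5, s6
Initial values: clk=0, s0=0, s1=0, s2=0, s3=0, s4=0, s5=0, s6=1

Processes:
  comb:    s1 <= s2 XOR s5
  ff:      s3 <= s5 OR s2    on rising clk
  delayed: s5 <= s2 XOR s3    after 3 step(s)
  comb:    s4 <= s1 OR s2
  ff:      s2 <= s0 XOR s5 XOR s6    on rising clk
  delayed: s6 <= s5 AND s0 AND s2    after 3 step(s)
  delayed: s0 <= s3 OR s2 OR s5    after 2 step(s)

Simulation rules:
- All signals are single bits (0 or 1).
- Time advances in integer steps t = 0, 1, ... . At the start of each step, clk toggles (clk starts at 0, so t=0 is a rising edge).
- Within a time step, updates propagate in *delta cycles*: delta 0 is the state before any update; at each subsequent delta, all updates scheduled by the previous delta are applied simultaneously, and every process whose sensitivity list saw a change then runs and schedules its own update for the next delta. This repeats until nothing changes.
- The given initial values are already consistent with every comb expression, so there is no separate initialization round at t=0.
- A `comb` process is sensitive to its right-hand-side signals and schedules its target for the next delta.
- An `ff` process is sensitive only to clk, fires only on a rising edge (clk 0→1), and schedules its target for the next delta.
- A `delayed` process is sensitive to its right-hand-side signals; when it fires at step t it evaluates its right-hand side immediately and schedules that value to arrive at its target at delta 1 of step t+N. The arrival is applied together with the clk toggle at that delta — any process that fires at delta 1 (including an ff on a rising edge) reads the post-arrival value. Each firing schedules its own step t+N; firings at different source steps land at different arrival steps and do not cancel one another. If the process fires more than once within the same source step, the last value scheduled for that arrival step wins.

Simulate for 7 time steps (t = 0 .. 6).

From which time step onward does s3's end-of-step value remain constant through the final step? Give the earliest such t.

2

[bits: s2,clk,s3,s0,s4,s6,s5,s1]
t=0: Δ0=00000100 Δ1=01000100 Δ2=11000100 Δ3=11001101 | 3Δ
t=1: Δ0=11001101 Δ1=10001101 | 1Δ
t=2: Δ0=10001101 Δ1=11011101 Δ2=01111101 Δ3=01111100 Δ4=01110100 | 4Δ
t=3: Δ0=01110100 Δ1=00110010 Δ2=00110011 Δ3=00111011 | 3Δ
t=4: Δ0=00111011 Δ1=01111011 | 1Δ
t=5: Δ0=01111011 Δ1=00111011 | 1Δ
t=6: Δ0=00111011 Δ1=01111011 | 1Δ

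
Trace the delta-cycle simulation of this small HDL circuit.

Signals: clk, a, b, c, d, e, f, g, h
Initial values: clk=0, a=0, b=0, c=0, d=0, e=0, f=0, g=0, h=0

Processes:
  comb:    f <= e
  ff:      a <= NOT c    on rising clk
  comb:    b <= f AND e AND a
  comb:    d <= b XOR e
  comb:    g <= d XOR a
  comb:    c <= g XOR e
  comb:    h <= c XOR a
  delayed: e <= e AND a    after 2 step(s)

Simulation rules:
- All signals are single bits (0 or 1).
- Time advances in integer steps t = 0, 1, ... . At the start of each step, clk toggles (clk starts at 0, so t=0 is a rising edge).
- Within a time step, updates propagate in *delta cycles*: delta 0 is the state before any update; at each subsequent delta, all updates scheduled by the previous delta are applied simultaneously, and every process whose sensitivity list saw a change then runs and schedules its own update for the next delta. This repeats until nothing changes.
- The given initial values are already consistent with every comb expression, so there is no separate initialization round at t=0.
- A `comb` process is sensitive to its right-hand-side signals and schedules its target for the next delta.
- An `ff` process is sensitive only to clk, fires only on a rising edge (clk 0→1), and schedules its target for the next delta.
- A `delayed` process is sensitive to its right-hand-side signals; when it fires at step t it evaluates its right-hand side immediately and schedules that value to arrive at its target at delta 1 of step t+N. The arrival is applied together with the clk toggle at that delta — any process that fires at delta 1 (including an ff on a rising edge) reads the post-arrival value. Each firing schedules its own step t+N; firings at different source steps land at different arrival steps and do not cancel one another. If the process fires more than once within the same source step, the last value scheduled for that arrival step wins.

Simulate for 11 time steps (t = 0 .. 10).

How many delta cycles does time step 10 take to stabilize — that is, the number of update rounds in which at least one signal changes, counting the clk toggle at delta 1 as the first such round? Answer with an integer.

t0.Δ0 b=0 h=0 g=0 clk=0 f=0 e=0 a=0 c=0 d=0
t0.Δ1 b=0 h=0 g=0 clk=1 f=0 e=0 a=0 c=0 d=0
t0.Δ2 b=0 h=0 g=0 clk=1 f=0 e=0 a=1 c=0 d=0
t0.Δ3 b=0 h=1 g=1 clk=1 f=0 e=0 a=1 c=0 d=0
t0.Δ4 b=0 h=1 g=1 clk=1 f=0 e=0 a=1 c=1 d=0
t0.Δ5 b=0 h=0 g=1 clk=1 f=0 e=0 a=1 c=1 d=0
t1.Δ0 b=0 h=0 g=1 clk=1 f=0 e=0 a=1 c=1 d=0
t1.Δ1 b=0 h=0 g=1 clk=0 f=0 e=0 a=1 c=1 d=0
t2.Δ0 b=0 h=0 g=1 clk=0 f=0 e=0 a=1 c=1 d=0
t2.Δ1 b=0 h=0 g=1 clk=1 f=0 e=0 a=1 c=1 d=0
t2.Δ2 b=0 h=0 g=1 clk=1 f=0 e=0 a=0 c=1 d=0
t2.Δ3 b=0 h=1 g=0 clk=1 f=0 e=0 a=0 c=1 d=0
t2.Δ4 b=0 h=1 g=0 clk=1 f=0 e=0 a=0 c=0 d=0
t2.Δ5 b=0 h=0 g=0 clk=1 f=0 e=0 a=0 c=0 d=0
t3.Δ0 b=0 h=0 g=0 clk=1 f=0 e=0 a=0 c=0 d=0
t3.Δ1 b=0 h=0 g=0 clk=0 f=0 e=0 a=0 c=0 d=0
t4.Δ0 b=0 h=0 g=0 clk=0 f=0 e=0 a=0 c=0 d=0
t4.Δ1 b=0 h=0 g=0 clk=1 f=0 e=0 a=0 c=0 d=0
t4.Δ2 b=0 h=0 g=0 clk=1 f=0 e=0 a=1 c=0 d=0
t4.Δ3 b=0 h=1 g=1 clk=1 f=0 e=0 a=1 c=0 d=0
t4.Δ4 b=0 h=1 g=1 clk=1 f=0 e=0 a=1 c=1 d=0
t4.Δ5 b=0 h=0 g=1 clk=1 f=0 e=0 a=1 c=1 d=0
t5.Δ0 b=0 h=0 g=1 clk=1 f=0 e=0 a=1 c=1 d=0
t5.Δ1 b=0 h=0 g=1 clk=0 f=0 e=0 a=1 c=1 d=0
t6.Δ0 b=0 h=0 g=1 clk=0 f=0 e=0 a=1 c=1 d=0
t6.Δ1 b=0 h=0 g=1 clk=1 f=0 e=0 a=1 c=1 d=0
t6.Δ2 b=0 h=0 g=1 clk=1 f=0 e=0 a=0 c=1 d=0
t6.Δ3 b=0 h=1 g=0 clk=1 f=0 e=0 a=0 c=1 d=0
t6.Δ4 b=0 h=1 g=0 clk=1 f=0 e=0 a=0 c=0 d=0
t6.Δ5 b=0 h=0 g=0 clk=1 f=0 e=0 a=0 c=0 d=0
t7.Δ0 b=0 h=0 g=0 clk=1 f=0 e=0 a=0 c=0 d=0
t7.Δ1 b=0 h=0 g=0 clk=0 f=0 e=0 a=0 c=0 d=0
t8.Δ0 b=0 h=0 g=0 clk=0 f=0 e=0 a=0 c=0 d=0
t8.Δ1 b=0 h=0 g=0 clk=1 f=0 e=0 a=0 c=0 d=0
t8.Δ2 b=0 h=0 g=0 clk=1 f=0 e=0 a=1 c=0 d=0
t8.Δ3 b=0 h=1 g=1 clk=1 f=0 e=0 a=1 c=0 d=0
t8.Δ4 b=0 h=1 g=1 clk=1 f=0 e=0 a=1 c=1 d=0
t8.Δ5 b=0 h=0 g=1 clk=1 f=0 e=0 a=1 c=1 d=0
t9.Δ0 b=0 h=0 g=1 clk=1 f=0 e=0 a=1 c=1 d=0
t9.Δ1 b=0 h=0 g=1 clk=0 f=0 e=0 a=1 c=1 d=0
t10.Δ0 b=0 h=0 g=1 clk=0 f=0 e=0 a=1 c=1 d=0
t10.Δ1 b=0 h=0 g=1 clk=1 f=0 e=0 a=1 c=1 d=0
t10.Δ2 b=0 h=0 g=1 clk=1 f=0 e=0 a=0 c=1 d=0
t10.Δ3 b=0 h=1 g=0 clk=1 f=0 e=0 a=0 c=1 d=0
t10.Δ4 b=0 h=1 g=0 clk=1 f=0 e=0 a=0 c=0 d=0
t10.Δ5 b=0 h=0 g=0 clk=1 f=0 e=0 a=0 c=0 d=0

5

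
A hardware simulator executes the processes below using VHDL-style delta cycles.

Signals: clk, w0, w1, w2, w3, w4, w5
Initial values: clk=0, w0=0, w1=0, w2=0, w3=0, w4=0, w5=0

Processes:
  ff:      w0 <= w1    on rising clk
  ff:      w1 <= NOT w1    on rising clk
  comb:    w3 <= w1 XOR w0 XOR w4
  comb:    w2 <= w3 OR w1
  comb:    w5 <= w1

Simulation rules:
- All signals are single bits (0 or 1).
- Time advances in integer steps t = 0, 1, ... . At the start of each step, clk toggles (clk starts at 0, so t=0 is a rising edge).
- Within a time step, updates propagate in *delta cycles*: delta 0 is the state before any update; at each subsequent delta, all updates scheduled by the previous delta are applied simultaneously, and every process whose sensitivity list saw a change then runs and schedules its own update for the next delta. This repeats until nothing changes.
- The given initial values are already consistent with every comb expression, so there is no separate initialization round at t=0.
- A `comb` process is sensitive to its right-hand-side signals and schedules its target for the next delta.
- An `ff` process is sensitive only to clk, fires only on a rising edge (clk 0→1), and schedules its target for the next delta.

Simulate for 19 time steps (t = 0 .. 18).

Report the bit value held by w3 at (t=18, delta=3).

t=0 Δ0: w5=0 w2=0 w3=0 w0=0 w4=0 w1=0 clk=0
  Δ1: clk:0→1
  Δ2: w1:0→1
  Δ3: w5:0→1, w2:0→1, w3:0→1
  (3Δ to stable)
t=1 Δ0: w5=1 w2=1 w3=1 w0=0 w4=0 w1=1 clk=1
  Δ1: clk:1→0
  (1Δ to stable)
t=2 Δ0: w5=1 w2=1 w3=1 w0=0 w4=0 w1=1 clk=0
  Δ1: clk:0→1
  Δ2: w0:0→1, w1:1→0
  Δ3: w5:1→0
  (3Δ to stable)
t=3 Δ0: w5=0 w2=1 w3=1 w0=1 w4=0 w1=0 clk=1
  Δ1: clk:1→0
  (1Δ to stable)
t=4 Δ0: w5=0 w2=1 w3=1 w0=1 w4=0 w1=0 clk=0
  Δ1: clk:0→1
  Δ2: w0:1→0, w1:0→1
  Δ3: w5:0→1
  (3Δ to stable)
t=5 Δ0: w5=1 w2=1 w3=1 w0=0 w4=0 w1=1 clk=1
  Δ1: clk:1→0
  (1Δ to stable)
t=6 Δ0: w5=1 w2=1 w3=1 w0=0 w4=0 w1=1 clk=0
  Δ1: clk:0→1
  Δ2: w0:0→1, w1:1→0
  Δ3: w5:1→0
  (3Δ to stable)
t=7 Δ0: w5=0 w2=1 w3=1 w0=1 w4=0 w1=0 clk=1
  Δ1: clk:1→0
  (1Δ to stable)
t=8 Δ0: w5=0 w2=1 w3=1 w0=1 w4=0 w1=0 clk=0
  Δ1: clk:0→1
  Δ2: w0:1→0, w1:0→1
  Δ3: w5:0→1
  (3Δ to stable)
t=9 Δ0: w5=1 w2=1 w3=1 w0=0 w4=0 w1=1 clk=1
  Δ1: clk:1→0
  (1Δ to stable)
t=10 Δ0: w5=1 w2=1 w3=1 w0=0 w4=0 w1=1 clk=0
  Δ1: clk:0→1
  Δ2: w0:0→1, w1:1→0
  Δ3: w5:1→0
  (3Δ to stable)
t=11 Δ0: w5=0 w2=1 w3=1 w0=1 w4=0 w1=0 clk=1
  Δ1: clk:1→0
  (1Δ to stable)
t=12 Δ0: w5=0 w2=1 w3=1 w0=1 w4=0 w1=0 clk=0
  Δ1: clk:0→1
  Δ2: w0:1→0, w1:0→1
  Δ3: w5:0→1
  (3Δ to stable)
t=13 Δ0: w5=1 w2=1 w3=1 w0=0 w4=0 w1=1 clk=1
  Δ1: clk:1→0
  (1Δ to stable)
t=14 Δ0: w5=1 w2=1 w3=1 w0=0 w4=0 w1=1 clk=0
  Δ1: clk:0→1
  Δ2: w0:0→1, w1:1→0
  Δ3: w5:1→0
  (3Δ to stable)
t=15 Δ0: w5=0 w2=1 w3=1 w0=1 w4=0 w1=0 clk=1
  Δ1: clk:1→0
  (1Δ to stable)
t=16 Δ0: w5=0 w2=1 w3=1 w0=1 w4=0 w1=0 clk=0
  Δ1: clk:0→1
  Δ2: w0:1→0, w1:0→1
  Δ3: w5:0→1
  (3Δ to stable)
t=17 Δ0: w5=1 w2=1 w3=1 w0=0 w4=0 w1=1 clk=1
  Δ1: clk:1→0
  (1Δ to stable)
t=18 Δ0: w5=1 w2=1 w3=1 w0=0 w4=0 w1=1 clk=0
  Δ1: clk:0→1
  Δ2: w0:0→1, w1:1→0
  Δ3: w5:1→0
  (3Δ to stable)

1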